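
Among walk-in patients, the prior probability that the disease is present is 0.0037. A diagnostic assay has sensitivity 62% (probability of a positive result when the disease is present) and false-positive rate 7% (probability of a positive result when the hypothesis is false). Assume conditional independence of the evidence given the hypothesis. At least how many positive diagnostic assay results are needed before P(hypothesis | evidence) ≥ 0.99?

Prior odds: 0.0037 ÷ 0.9963 = 37/9963.
Likelihood ratio of a positive result = 0.62/0.07 = 62/7.
Target odds: 0.99 ÷ 0.01 = 99.
Need (37/9963) × (62/7)ⁿ ≥ 99, i.e. (62/7)ⁿ ≥ 986337/37.
(62/7)⁴ = 14776336/2401 falls short of 986337/37 but (62/7)⁵ = 916132832/16807 reaches it, so n = 5.

5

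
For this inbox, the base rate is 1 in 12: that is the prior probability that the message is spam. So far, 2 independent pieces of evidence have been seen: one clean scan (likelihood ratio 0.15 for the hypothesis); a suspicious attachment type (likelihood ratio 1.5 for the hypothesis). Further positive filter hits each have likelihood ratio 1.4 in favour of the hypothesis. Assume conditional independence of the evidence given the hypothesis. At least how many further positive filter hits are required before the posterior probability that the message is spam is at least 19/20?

21

Prior odds = (1/12)/(11/12) = 1/11.
Combined Bayes factor of the evidence already in hand = 0.15 × 1.5 = 0.225.
Odds after that evidence = (1/11) × 0.225 = 9/440.
Target odds = 0.95/0.05 = 19.
Need 1.4ⁿ ≥ 19 ÷ (9/440) = 8360/9.
1.4²⁰ ≈836.683 falls short of 8360/9 but 1.4²¹ ≈1171.36 reaches it, so n = 21.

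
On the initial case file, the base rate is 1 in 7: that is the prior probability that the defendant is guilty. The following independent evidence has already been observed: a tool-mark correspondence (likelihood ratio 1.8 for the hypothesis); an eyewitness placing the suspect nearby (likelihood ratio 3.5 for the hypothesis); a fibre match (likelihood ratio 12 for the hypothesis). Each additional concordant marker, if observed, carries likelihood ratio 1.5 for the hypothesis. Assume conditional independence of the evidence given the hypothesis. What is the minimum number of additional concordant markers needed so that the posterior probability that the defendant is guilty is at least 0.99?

6

Prior odds = (1/7)/(6/7) = 1/6.
Combined Bayes factor of the evidence already in hand = 1.8 × 3.5 × 12 = 75.6.
Odds after that evidence = (1/6) × 75.6 = 12.6.
Target odds = 0.99/0.01 = 99.
Need 1.5ⁿ ≥ 99 ÷ 12.6 = 55/7.
1.5⁵ = 7.59375 falls short of 55/7 but 1.5⁶ = 11.390625 reaches it, so n = 6.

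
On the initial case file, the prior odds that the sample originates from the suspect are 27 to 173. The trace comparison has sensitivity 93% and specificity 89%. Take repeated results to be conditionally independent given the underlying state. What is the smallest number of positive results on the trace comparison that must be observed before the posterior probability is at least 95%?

Prior odds = 27/173.
False-positive rate = 1 − 0.89 = 0.11; likelihood ratio of a positive = 0.93/0.11 = 93/11.
Target posterior odds = 0.95/0.05 = 19.
Require (93/11)ⁿ ≥ 19 ÷ (27/173) = 3287/27.
(93/11)² = 8649/121 falls short of 3287/27 but (93/11)³ = 804357/1331 reaches it, so n = 3.

3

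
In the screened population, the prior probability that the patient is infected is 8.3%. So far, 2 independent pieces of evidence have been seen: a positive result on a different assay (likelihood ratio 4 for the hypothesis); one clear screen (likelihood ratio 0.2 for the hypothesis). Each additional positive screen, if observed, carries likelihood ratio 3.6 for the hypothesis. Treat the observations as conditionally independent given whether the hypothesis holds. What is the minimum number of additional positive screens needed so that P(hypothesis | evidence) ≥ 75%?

Prior odds = 0.083/0.917 = 83/917.
Combined Bayes factor of the evidence already in hand = 4 × 0.2 = 0.8.
Odds after that evidence = (83/917) × 0.8 = 332/4585.
Target odds = 0.75/0.25 = 3.
Need 3.6ⁿ ≥ 3 ÷ (332/4585) = 13755/332.
3.6² = 12.96 falls short of 13755/332 but 3.6³ = 46.656 reaches it, so n = 3.

3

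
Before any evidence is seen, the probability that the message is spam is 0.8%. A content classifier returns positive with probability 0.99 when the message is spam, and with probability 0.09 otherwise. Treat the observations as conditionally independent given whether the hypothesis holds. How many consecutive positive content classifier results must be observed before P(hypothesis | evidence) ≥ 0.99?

Prior odds: 0.008 ÷ 0.992 = 1/124.
Likelihood ratio of a positive result = 0.99/0.09 = 11.
Target posterior odds = 0.99/0.01 = 99.
Need (1/124) × 11ⁿ ≥ 99, i.e. 11ⁿ ≥ 12276.
11³ = 1331 falls short of 12276 but 11⁴ = 14641 reaches it, so n = 4.

4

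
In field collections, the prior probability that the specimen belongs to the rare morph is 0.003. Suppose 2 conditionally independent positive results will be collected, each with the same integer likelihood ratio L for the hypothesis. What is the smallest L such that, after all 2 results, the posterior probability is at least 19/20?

Prior odds = 0.003/0.997 = 3/997.
Target odds = 0.95/0.05 = 19.
Need L² ≥ 19 ÷ (3/997) = 18943/3.
79² = 6241 < 18943/3 ≤ 6400 = 80², so L = 80.

80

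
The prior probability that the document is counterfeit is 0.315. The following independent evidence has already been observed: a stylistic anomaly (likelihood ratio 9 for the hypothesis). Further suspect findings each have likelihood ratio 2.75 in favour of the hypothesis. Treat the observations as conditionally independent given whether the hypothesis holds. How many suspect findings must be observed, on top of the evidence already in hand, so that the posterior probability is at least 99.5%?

4

Prior odds = 0.315/0.685 = 63/137.
Bayes factor of the evidence already in hand = 9.
Odds after that evidence = (63/137) × 9 = 567/137.
Target odds = 0.995/0.005 = 199.
Need 2.75ⁿ ≥ 199 ÷ (567/137) = 27263/567.
2.75³ = 20.796875 falls short of 27263/567 but 2.75⁴ = 57.19140625 reaches it, so n = 4.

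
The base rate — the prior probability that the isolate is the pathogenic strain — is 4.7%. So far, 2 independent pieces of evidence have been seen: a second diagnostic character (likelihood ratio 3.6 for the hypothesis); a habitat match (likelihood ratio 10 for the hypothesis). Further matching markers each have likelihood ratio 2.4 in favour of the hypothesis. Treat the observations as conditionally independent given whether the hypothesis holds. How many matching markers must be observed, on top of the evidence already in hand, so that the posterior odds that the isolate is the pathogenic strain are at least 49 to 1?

Prior odds = 0.047/0.953 = 47/953.
Combined Bayes factor of the evidence already in hand = 3.6 × 10 = 36.
Odds after that evidence = (47/953) × 36 = 1692/953.
Target odds = 49.
Need 2.4ⁿ ≥ 49 ÷ (1692/953) = 46697/1692.
2.4³ = 13.824 falls short of 46697/1692 but 2.4⁴ = 33.1776 reaches it, so n = 4.

4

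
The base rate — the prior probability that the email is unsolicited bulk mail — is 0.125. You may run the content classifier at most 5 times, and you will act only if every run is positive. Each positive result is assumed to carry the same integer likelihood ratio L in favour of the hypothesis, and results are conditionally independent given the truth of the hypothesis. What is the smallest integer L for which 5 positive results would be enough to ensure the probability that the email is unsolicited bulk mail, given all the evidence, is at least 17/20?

3

Prior odds = 0.125/0.875 = 1/7.
Target odds = 0.85/0.15 = 17/3.
Need L⁵ ≥ 17/3 ÷ (1/7) = 119/3.
2⁵ = 32 < 119/3 ≤ 243 = 3⁵, so L = 3.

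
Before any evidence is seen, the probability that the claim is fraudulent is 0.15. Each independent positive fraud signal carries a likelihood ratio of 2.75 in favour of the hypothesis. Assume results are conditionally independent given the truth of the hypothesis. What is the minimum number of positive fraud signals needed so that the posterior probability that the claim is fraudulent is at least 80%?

4

Prior odds: 0.15 ÷ 0.85 = 3/17.
Likelihood ratio per positive fraud signal = 2.75.
Target odds: 0.8 ÷ 0.2 = 4.
Require 2.75ⁿ ≥ 4 ÷ (3/17) = 68/3.
2.75³ = 20.796875 falls short of 68/3 but 2.75⁴ = 57.19140625 reaches it, so n = 4.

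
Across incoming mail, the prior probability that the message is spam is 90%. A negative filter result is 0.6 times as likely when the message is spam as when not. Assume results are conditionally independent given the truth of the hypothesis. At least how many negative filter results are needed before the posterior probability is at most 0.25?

7

Prior odds = 0.9/0.1 = 9.
Likelihood ratio per negative filter result = 0.6.
Target odds: 0.25 ÷ 0.75 = 1/3.
Need 9 × 0.6ⁿ ≤ 1/3, i.e. 0.6ⁿ ≤ 1/27.
0.6⁶ = 729/15625 is still above 1/27 but 0.6⁷ = 2187/78125 is at or below it, so n = 7.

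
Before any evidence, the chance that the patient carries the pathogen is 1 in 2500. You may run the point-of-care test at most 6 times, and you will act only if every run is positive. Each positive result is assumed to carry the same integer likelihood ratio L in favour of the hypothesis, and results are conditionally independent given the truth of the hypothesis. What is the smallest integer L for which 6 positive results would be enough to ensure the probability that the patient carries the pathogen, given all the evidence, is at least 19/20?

Prior odds = 0.0004/0.9996 = 1/2499.
Target odds = 0.95/0.05 = 19.
Need L⁶ ≥ 19 ÷ (1/2499) = 47481.
6⁶ = 46656 < 47481 ≤ 117649 = 7⁶, so L = 7.

7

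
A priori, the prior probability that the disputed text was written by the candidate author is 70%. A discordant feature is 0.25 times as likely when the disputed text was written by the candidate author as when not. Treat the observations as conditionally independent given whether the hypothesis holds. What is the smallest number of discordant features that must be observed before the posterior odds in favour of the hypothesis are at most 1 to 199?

5

Prior odds: 0.7 ÷ 0.3 = 7/3.
Likelihood ratio per discordant feature = 0.25.
Target odds = 1/199.
Require 0.25ⁿ ≤ 1/199 ÷ (7/3) = 3/1393.
0.25⁴ = 0.00390625 is still above 3/1393 but 0.25⁵ = 1/1024 is at or below it, so n = 5.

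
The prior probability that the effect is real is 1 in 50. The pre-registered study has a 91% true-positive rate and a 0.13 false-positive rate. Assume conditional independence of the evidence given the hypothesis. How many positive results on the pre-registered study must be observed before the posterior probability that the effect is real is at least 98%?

Prior odds: 0.02 ÷ 0.98 = 1/49.
Likelihood ratio of a positive result = 0.91/0.13 = 7.
Target posterior odds = 0.98/0.02 = 49.
Require 7ⁿ ≥ 49 ÷ (1/49) = 2401.
7³ = 343 falls short of 2401 but 7⁴ = 2401 reaches it, so n = 4.

4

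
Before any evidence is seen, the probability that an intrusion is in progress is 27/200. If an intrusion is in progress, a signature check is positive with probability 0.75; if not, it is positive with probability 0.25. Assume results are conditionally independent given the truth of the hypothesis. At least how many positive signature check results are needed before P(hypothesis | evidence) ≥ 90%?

Prior odds: 0.135 ÷ 0.865 = 27/173.
Likelihood ratio of a positive = 0.75/0.25 = 3.
Target odds: 0.9 ÷ 0.1 = 9.
Need (27/173) × 3ⁿ ≥ 9, i.e. 3ⁿ ≥ 173/3.
3³ = 27 falls short of 173/3 but 3⁴ = 81 reaches it, so n = 4.

4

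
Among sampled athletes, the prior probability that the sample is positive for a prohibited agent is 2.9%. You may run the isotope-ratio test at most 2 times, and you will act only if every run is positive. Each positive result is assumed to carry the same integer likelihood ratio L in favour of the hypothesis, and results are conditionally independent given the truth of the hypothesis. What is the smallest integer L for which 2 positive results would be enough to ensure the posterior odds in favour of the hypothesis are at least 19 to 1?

Prior odds = 0.029/0.971 = 29/971.
Target odds = 19.
Need L² ≥ 19 ÷ (29/971) = 18449/29.
25² = 625 < 18449/29 ≤ 676 = 26², so L = 26.

26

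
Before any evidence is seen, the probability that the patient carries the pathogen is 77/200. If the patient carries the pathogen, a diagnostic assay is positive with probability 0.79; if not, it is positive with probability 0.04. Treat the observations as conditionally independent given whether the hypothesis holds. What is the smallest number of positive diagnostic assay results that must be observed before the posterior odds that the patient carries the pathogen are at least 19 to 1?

2

Prior odds: 0.385 ÷ 0.615 = 77/123.
Likelihood ratio of a positive = 0.79/0.04 = 19.75.
Target odds = 19.
Require 19.75ⁿ ≥ 19 ÷ (77/123) = 2337/77.
19.75¹ = 19.75 falls short of 2337/77 but 19.75² = 390.0625 reaches it, so n = 2.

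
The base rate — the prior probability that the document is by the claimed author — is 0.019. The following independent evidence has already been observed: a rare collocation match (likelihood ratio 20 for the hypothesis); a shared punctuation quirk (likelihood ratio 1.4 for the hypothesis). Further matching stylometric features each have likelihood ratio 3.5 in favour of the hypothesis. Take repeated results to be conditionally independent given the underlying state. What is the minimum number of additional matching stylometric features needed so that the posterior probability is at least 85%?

Prior odds = 0.019/0.981 = 19/981.
Combined Bayes factor of the evidence already in hand = 20 × 1.4 = 28.
Odds after that evidence = (19/981) × 28 = 532/981.
Target odds = 0.85/0.15 = 17/3.
Need 3.5ⁿ ≥ 17/3 ÷ (532/981) = 5559/532.
3.5¹ = 3.5 falls short of 5559/532 but 3.5² = 12.25 reaches it, so n = 2.

2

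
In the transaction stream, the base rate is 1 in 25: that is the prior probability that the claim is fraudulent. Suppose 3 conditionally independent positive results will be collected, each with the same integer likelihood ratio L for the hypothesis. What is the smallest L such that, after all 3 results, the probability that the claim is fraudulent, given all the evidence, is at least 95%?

8

Prior odds = 0.04/0.96 = 1/24.
Target odds = 0.95/0.05 = 19.
Need L³ ≥ 19 ÷ (1/24) = 456.
7³ = 343 < 456 ≤ 512 = 8³, so L = 8.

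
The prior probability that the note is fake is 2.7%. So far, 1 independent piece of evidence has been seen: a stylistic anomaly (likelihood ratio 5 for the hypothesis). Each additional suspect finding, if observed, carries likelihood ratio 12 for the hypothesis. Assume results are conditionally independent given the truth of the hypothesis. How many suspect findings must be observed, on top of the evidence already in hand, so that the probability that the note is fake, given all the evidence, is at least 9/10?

Prior odds = 0.027/0.973 = 27/973.
Bayes factor of the evidence already in hand = 5.
Odds after that evidence = (27/973) × 5 = 135/973.
Target odds = 0.9/0.1 = 9.
Need 12ⁿ ≥ 9 ÷ (135/973) = 973/15.
12¹ = 12 falls short of 973/15 but 12² = 144 reaches it, so n = 2.

2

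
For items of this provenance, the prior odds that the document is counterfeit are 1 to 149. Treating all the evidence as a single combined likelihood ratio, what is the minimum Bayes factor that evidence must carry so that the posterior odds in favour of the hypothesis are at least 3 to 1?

447

Prior odds = 1/149.
Target odds = 3.
Required Bayes factor = 3 ÷ (1/149) = 447.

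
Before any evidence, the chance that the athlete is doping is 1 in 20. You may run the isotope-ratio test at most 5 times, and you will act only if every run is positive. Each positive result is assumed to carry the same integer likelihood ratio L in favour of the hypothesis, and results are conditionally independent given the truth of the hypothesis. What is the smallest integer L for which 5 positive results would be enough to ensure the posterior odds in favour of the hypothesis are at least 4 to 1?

Prior odds = 0.05/0.95 = 1/19.
Target odds = 4.
Need L⁵ ≥ 4 ÷ (1/19) = 76.
2⁵ = 32 < 76 ≤ 243 = 3⁵, so L = 3.

3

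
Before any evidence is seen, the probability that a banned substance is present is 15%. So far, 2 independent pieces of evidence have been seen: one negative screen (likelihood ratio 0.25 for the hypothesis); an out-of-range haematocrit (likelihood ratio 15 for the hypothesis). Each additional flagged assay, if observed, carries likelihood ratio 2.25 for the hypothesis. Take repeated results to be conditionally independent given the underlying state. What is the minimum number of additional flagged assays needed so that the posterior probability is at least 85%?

3

Prior odds = 0.15/0.85 = 3/17.
Combined Bayes factor of the evidence already in hand = 0.25 × 15 = 3.75.
Odds after that evidence = (3/17) × 3.75 = 45/68.
Target odds = 0.85/0.15 = 17/3.
Need 2.25ⁿ ≥ 17/3 ÷ (45/68) = 1156/135.
2.25² = 5.0625 falls short of 1156/135 but 2.25³ = 11.390625 reaches it, so n = 3.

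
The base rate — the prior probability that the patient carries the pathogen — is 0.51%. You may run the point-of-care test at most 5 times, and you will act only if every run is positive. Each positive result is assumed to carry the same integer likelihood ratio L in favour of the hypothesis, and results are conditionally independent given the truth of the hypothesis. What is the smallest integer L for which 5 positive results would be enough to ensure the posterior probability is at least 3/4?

4

Prior odds = 0.0051/0.9949 = 51/9949.
Target odds = 0.75/0.25 = 3.
Need L⁵ ≥ 3 ÷ (51/9949) = 9949/17.
3⁵ = 243 < 9949/17 ≤ 1024 = 4⁵, so L = 4.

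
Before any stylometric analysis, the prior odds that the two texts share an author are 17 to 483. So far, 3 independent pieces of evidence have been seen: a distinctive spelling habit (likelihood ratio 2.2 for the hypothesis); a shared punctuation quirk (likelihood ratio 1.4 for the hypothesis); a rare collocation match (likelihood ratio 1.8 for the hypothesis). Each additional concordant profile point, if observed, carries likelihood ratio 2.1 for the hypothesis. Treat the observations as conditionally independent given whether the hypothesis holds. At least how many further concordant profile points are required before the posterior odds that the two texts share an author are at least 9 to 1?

6

Prior odds = 17/483.
Combined Bayes factor of the evidence already in hand = 2.2 × 1.4 × 1.8 = 5.544.
Odds after that evidence = (17/483) × 5.544 = 561/2875.
Target odds = 9.
Need 2.1ⁿ ≥ 9 ÷ (561/2875) = 8625/187.
2.1⁵ = 4084101/100000 falls short of 8625/187 but 2.1⁶ = 85766121/1000000 reaches it, so n = 6.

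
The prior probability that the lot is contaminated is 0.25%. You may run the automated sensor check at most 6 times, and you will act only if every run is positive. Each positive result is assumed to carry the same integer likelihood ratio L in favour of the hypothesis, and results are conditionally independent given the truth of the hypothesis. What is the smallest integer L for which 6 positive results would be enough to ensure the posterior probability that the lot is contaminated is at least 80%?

4

Prior odds = 0.0025/0.9975 = 1/399.
Target odds = 0.8/0.2 = 4.
Need L⁶ ≥ 4 ÷ (1/399) = 1596.
3⁶ = 729 < 1596 ≤ 4096 = 4⁶, so L = 4.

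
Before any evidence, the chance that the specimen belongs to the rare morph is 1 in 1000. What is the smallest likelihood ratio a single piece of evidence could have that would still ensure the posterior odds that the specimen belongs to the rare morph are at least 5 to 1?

Prior odds = 0.001/0.999 = 1/999.
Target odds = 5.
Required Bayes factor = 5 ÷ (1/999) = 4995.

4995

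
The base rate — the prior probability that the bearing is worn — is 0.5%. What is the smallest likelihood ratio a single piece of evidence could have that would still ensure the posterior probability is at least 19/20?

3781

Prior odds = 0.005/0.995 = 1/199.
Target odds = 0.95/0.05 = 19.
Required Bayes factor = 19 ÷ (1/199) = 3781.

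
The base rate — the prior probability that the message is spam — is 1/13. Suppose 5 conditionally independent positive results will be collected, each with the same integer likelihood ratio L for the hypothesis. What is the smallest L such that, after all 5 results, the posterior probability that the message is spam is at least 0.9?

3

Prior odds = (1/13)/(12/13) = 1/12.
Target odds = 0.9/0.1 = 9.
Need L⁵ ≥ 9 ÷ (1/12) = 108.
2⁵ = 32 < 108 ≤ 243 = 3⁵, so L = 3.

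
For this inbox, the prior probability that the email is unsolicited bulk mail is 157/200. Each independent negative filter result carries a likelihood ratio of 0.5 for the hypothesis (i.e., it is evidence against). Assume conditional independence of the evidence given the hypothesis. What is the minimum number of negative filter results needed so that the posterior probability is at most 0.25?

Prior odds = 0.785/0.215 = 157/43.
Likelihood ratio per negative filter result = 0.5.
Target posterior odds = 0.25/0.75 = 1/3.
Need (157/43) × 0.5ⁿ ≤ 1/3, i.e. 0.5ⁿ ≤ 43/471.
0.5³ = 0.125 is still above 43/471 but 0.5⁴ = 0.0625 is at or below it, so n = 4.

4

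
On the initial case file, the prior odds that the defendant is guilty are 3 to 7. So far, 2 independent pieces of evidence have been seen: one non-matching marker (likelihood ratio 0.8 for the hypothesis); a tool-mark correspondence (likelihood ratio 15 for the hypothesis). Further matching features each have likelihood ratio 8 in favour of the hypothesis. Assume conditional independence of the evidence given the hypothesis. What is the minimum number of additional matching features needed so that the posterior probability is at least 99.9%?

Prior odds = 3/7.
Combined Bayes factor of the evidence already in hand = 0.8 × 15 = 12.
Odds after that evidence = (3/7) × 12 = 36/7.
Target odds = 0.999/0.001 = 999.
Need 8ⁿ ≥ 999 ÷ (36/7) = 194.25.
8² = 64 falls short of 194.25 but 8³ = 512 reaches it, so n = 3.

3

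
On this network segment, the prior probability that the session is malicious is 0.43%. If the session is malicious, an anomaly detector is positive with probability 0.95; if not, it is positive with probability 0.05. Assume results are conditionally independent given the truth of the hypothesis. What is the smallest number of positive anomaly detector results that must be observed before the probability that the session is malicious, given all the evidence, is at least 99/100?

Prior odds = 0.0043/0.9957 = 43/9957.
Likelihood ratio of a positive = 0.95/0.05 = 19.
Target odds: 0.99 ÷ 0.01 = 99.
Need (43/9957) × 19ⁿ ≥ 99, i.e. 19ⁿ ≥ 985743/43.
19³ = 6859 falls short of 985743/43 but 19⁴ = 130321 reaches it, so n = 4.

4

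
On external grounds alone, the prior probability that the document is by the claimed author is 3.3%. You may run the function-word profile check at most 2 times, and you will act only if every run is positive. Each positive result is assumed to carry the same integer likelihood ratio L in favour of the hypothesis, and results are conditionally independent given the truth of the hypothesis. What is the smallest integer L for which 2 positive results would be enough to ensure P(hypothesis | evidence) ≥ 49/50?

Prior odds = 0.033/0.967 = 33/967.
Target odds = 0.98/0.02 = 49.
Need L² ≥ 49 ÷ (33/967) = 47383/33.
37² = 1369 < 47383/33 ≤ 1444 = 38², so L = 38.

38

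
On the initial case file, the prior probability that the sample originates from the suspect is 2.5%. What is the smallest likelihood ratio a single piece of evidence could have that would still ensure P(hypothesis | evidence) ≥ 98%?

1911

Prior odds = 0.025/0.975 = 1/39.
Target odds = 0.98/0.02 = 49.
Required Bayes factor = 49 ÷ (1/39) = 1911.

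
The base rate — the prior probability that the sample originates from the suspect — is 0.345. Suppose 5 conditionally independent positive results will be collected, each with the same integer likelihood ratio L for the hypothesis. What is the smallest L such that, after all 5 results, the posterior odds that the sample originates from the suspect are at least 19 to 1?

Prior odds = 0.345/0.655 = 69/131.
Target odds = 19.
Need L⁵ ≥ 19 ÷ (69/131) = 2489/69.
2⁵ = 32 < 2489/69 ≤ 243 = 3⁵, so L = 3.

3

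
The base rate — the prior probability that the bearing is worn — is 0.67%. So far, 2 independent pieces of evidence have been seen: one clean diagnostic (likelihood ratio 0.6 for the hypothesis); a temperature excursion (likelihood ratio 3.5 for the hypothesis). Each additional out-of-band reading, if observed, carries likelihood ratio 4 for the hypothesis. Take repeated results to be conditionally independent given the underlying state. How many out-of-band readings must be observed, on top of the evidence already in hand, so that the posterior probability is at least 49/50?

Prior odds = 0.0067/0.9933 = 67/9933.
Combined Bayes factor of the evidence already in hand = 0.6 × 3.5 = 2.1.
Odds after that evidence = (67/9933) × 2.1 = 67/4730.
Target odds = 0.98/0.02 = 49.
Need 4ⁿ ≥ 49 ÷ (67/4730) = 231770/67.
4⁵ = 1024 falls short of 231770/67 but 4⁶ = 4096 reaches it, so n = 6.

6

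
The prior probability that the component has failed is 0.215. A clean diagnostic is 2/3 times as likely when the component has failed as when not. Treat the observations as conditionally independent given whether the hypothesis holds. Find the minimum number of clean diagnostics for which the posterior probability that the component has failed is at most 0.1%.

Prior odds = 0.215/0.785 = 43/157.
Likelihood ratio per clean diagnostic = 2/3.
Target posterior odds = 0.001/0.999 = 1/999.
Need (43/157) × (2/3)ⁿ ≤ 1/999, i.e. (2/3)ⁿ ≤ 157/42957.
(2/3)¹³ = 8192/1594323 is still above 157/42957 but (2/3)¹⁴ = 16384/4782969 is at or below it, so n = 14.

14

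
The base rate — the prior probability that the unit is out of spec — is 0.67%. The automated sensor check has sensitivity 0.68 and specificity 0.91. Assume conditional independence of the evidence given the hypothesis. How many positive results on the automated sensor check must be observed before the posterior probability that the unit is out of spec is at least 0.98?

5

Prior odds = 0.0067/0.9933 = 67/9933.
False-positive rate = 1 − 0.91 = 0.09; likelihood ratio of a positive = 0.68/0.09 = 68/9.
Target odds: 0.98 ÷ 0.02 = 49.
Need (67/9933) × (68/9)ⁿ ≥ 49, i.e. (68/9)ⁿ ≥ 486717/67.
(68/9)⁴ = 21381376/6561 falls short of 486717/67 but (68/9)⁵ ≈24622.5 reaches it, so n = 5.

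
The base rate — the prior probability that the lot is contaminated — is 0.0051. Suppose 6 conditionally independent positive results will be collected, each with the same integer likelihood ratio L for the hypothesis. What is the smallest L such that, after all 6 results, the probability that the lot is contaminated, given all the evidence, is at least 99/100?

Prior odds = 0.0051/0.9949 = 51/9949.
Target odds = 0.99/0.01 = 99.
Need L⁶ ≥ 99 ÷ (51/9949) = 328317/17.
5⁶ = 15625 < 328317/17 ≤ 46656 = 6⁶, so L = 6.

6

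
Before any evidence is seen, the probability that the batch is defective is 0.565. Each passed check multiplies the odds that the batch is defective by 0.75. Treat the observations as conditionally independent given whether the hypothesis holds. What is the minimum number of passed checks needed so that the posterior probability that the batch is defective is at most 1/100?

17

Prior odds = 0.565/0.435 = 113/87.
Likelihood ratio per passed check = 0.75.
Target posterior odds = 0.01/0.99 = 1/99.
Need (113/87) × 0.75ⁿ ≤ 1/99, i.e. 0.75ⁿ ≤ 29/3729.
0.75¹⁶ ≈0.0100226 is still above 29/3729 but 0.75¹⁷ ≈0.00751695 is at or below it, so n = 17.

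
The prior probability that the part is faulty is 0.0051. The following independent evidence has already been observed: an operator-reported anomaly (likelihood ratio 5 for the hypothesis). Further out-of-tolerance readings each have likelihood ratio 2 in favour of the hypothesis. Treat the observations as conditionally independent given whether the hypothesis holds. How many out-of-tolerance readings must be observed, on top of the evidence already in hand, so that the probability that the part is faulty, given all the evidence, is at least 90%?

9

Prior odds = 0.0051/0.9949 = 51/9949.
Bayes factor of the evidence already in hand = 5.
Odds after that evidence = (51/9949) × 5 = 255/9949.
Target odds = 0.9/0.1 = 9.
Need 2ⁿ ≥ 9 ÷ (255/9949) = 29847/85.
2⁸ = 256 falls short of 29847/85 but 2⁹ = 512 reaches it, so n = 9.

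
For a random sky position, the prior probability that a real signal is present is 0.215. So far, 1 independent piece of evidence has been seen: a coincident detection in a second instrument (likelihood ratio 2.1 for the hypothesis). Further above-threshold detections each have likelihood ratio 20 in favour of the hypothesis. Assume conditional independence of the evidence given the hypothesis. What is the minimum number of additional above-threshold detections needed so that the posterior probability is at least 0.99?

Prior odds = 0.215/0.785 = 43/157.
Bayes factor of the evidence already in hand = 2.1.
Odds after that evidence = (43/157) × 2.1 = 903/1570.
Target odds = 0.99/0.01 = 99.
Need 20ⁿ ≥ 99 ÷ (903/1570) = 51810/301.
20¹ = 20 falls short of 51810/301 but 20² = 400 reaches it, so n = 2.

2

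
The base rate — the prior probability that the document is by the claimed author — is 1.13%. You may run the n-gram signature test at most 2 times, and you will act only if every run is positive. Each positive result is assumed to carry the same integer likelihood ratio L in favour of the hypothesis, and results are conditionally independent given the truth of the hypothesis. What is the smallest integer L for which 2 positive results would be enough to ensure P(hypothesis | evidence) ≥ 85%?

Prior odds = 0.0113/0.9887 = 113/9887.
Target odds = 0.85/0.15 = 17/3.
Need L² ≥ 17/3 ÷ (113/9887) = 168079/339.
22² = 484 < 168079/339 ≤ 529 = 23², so L = 23.

23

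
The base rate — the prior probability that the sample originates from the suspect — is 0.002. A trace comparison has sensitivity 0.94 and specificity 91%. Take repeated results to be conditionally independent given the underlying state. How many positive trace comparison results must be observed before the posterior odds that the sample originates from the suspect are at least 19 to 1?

Prior odds: 0.002 ÷ 0.998 = 1/499.
False-positive rate = 1 − 0.91 = 0.09; likelihood ratio of a positive = 0.94/0.09 = 94/9.
Target odds = 19.
Need (1/499) × (94/9)ⁿ ≥ 19, i.e. (94/9)ⁿ ≥ 9481.
(94/9)³ = 830584/729 falls short of 9481 but (94/9)⁴ = 78074896/6561 reaches it, so n = 4.

4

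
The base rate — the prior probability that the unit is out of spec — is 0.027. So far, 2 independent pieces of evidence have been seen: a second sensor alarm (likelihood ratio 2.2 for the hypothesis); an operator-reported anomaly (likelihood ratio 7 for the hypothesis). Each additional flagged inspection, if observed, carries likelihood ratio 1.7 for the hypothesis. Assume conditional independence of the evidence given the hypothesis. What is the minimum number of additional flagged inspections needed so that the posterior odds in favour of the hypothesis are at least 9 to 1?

6

Prior odds = 0.027/0.973 = 27/973.
Combined Bayes factor of the evidence already in hand = 2.2 × 7 = 15.4.
Odds after that evidence = (27/973) × 15.4 = 297/695.
Target odds = 9.
Need 1.7ⁿ ≥ 9 ÷ (297/695) = 695/33.
1.7⁵ = 1419857/100000 falls short of 695/33 but 1.7⁶ = 24137569/1000000 reaches it, so n = 6.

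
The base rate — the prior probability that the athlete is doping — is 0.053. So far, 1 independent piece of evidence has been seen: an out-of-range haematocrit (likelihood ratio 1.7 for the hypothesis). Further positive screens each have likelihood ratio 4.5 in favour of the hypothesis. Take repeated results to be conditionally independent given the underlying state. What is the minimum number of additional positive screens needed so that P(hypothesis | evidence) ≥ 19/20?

4

Prior odds = 0.053/0.947 = 53/947.
Bayes factor of the evidence already in hand = 1.7.
Odds after that evidence = (53/947) × 1.7 = 901/9470.
Target odds = 0.95/0.05 = 19.
Need 4.5ⁿ ≥ 19 ÷ (901/9470) = 179930/901.
4.5³ = 91.125 falls short of 179930/901 but 4.5⁴ = 410.0625 reaches it, so n = 4.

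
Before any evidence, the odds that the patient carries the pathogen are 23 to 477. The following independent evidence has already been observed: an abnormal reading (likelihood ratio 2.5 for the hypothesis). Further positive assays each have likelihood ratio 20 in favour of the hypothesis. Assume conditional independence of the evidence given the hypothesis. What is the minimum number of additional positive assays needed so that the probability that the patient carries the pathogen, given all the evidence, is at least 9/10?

2

Prior odds = 23/477.
Bayes factor of the evidence already in hand = 2.5.
Odds after that evidence = (23/477) × 2.5 = 115/954.
Target odds = 0.9/0.1 = 9.
Need 20ⁿ ≥ 9 ÷ (115/954) = 8586/115.
20¹ = 20 falls short of 8586/115 but 20² = 400 reaches it, so n = 2.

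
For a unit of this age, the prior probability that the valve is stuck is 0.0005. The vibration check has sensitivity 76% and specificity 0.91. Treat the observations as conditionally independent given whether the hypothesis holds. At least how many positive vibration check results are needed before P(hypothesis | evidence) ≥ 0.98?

6

Prior odds = 0.0005/0.9995 = 1/1999.
False-positive rate = 1 − 0.91 = 0.09; likelihood ratio of a positive = 0.76/0.09 = 76/9.
Target posterior odds = 0.98/0.02 = 49.
Need (1/1999) × (76/9)ⁿ ≥ 49, i.e. (76/9)ⁿ ≥ 97951.
(76/9)⁵ ≈42939.3 falls short of 97951 but (76/9)⁶ ≈362599 reaches it, so n = 6.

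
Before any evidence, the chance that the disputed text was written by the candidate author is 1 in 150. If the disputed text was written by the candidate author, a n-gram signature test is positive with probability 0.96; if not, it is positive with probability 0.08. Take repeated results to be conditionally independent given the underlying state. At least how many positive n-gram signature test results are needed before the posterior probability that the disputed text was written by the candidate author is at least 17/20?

Prior odds = (1/150)/(149/150) = 1/149.
Likelihood ratio of a positive = 0.96/0.08 = 12.
Target odds: 0.85 ÷ 0.15 = 17/3.
Need (1/149) × 12ⁿ ≥ 17/3, i.e. 12ⁿ ≥ 2533/3.
12² = 144 falls short of 2533/3 but 12³ = 1728 reaches it, so n = 3.

3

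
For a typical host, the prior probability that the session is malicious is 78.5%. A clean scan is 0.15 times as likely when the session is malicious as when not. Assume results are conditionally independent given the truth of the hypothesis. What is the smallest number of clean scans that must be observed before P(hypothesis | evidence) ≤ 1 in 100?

Prior odds = 0.785/0.215 = 157/43.
Likelihood ratio per clean scan = 0.15.
Target posterior odds = 0.01/0.99 = 1/99.
Need (157/43) × 0.15ⁿ ≤ 1/99, i.e. 0.15ⁿ ≤ 43/15543.
0.15³ = 0.003375 is still above 43/15543 but 0.15⁴ = 81/160000 is at or below it, so n = 4.

4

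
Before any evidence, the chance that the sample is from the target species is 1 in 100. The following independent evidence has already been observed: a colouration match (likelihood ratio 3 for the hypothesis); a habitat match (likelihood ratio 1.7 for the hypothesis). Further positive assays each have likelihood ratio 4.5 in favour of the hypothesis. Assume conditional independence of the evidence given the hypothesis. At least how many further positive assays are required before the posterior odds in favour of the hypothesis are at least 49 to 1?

Prior odds = 0.01/0.99 = 1/99.
Combined Bayes factor of the evidence already in hand = 3 × 1.7 = 5.1.
Odds after that evidence = (1/99) × 5.1 = 17/330.
Target odds = 49.
Need 4.5ⁿ ≥ 49 ÷ (17/330) = 16170/17.
4.5⁴ = 410.0625 falls short of 16170/17 but 4.5⁵ = 1845.28125 reaches it, so n = 5.

5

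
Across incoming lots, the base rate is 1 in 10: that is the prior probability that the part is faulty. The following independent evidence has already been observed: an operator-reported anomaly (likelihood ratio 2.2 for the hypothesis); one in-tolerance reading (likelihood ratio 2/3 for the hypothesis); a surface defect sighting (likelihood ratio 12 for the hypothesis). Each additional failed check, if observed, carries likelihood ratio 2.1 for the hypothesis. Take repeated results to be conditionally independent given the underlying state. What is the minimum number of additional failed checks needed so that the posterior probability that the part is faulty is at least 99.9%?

Prior odds = 0.1/0.9 = 1/9.
Combined Bayes factor of the evidence already in hand = 2.2 × (2/3) × 12 = 17.6.
Odds after that evidence = (1/9) × 17.6 = 88/45.
Target odds = 0.999/0.001 = 999.
Need 2.1ⁿ ≥ 999 ÷ (88/45) = 44955/88.
2.1⁸ ≈378.229 falls short of 44955/88 but 2.1⁹ ≈794.28 reaches it, so n = 9.

9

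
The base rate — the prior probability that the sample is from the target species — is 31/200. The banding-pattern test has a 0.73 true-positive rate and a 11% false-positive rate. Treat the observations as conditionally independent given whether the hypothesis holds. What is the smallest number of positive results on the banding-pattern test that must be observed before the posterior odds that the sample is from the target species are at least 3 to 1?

2

Prior odds = 0.155/0.845 = 31/169.
Likelihood ratio of a positive result = 0.73/0.11 = 73/11.
Target odds = 3.
Need (31/169) × (73/11)ⁿ ≥ 3, i.e. (73/11)ⁿ ≥ 507/31.
(73/11)¹ = 73/11 falls short of 507/31 but (73/11)² = 5329/121 reaches it, so n = 2.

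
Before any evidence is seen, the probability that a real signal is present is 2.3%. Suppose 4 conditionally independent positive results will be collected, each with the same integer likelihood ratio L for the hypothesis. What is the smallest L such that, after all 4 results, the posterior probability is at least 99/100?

Prior odds = 0.023/0.977 = 23/977.
Target odds = 0.99/0.01 = 99.
Need L⁴ ≥ 99 ÷ (23/977) = 96723/23.
8⁴ = 4096 < 96723/23 ≤ 6561 = 9⁴, so L = 9.

9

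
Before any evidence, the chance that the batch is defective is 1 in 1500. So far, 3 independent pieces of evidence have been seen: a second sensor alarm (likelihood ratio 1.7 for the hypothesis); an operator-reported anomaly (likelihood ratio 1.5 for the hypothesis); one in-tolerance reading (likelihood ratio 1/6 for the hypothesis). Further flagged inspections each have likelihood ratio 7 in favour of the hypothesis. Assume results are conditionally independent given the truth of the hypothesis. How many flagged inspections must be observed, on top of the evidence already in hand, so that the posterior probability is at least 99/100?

7

Prior odds = (1/1500)/(1499/1500) = 1/1499.
Combined Bayes factor of the evidence already in hand = 1.7 × 1.5 × (1/6) = 0.425.
Odds after that evidence = (1/1499) × 0.425 = 17/59960.
Target odds = 0.99/0.01 = 99.
Need 7ⁿ ≥ 99 ÷ (17/59960) = 5936040/17.
7⁶ = 117649 falls short of 5936040/17 but 7⁷ = 823543 reaches it, so n = 7.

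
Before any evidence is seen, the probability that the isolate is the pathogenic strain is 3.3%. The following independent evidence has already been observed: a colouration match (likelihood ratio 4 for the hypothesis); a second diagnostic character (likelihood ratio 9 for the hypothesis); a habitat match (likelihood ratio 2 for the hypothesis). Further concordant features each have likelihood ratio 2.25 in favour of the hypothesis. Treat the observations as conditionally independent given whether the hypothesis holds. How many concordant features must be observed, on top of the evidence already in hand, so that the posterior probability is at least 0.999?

Prior odds = 0.033/0.967 = 33/967.
Combined Bayes factor of the evidence already in hand = 4 × 9 × 2 = 72.
Odds after that evidence = (33/967) × 72 = 2376/967.
Target odds = 0.999/0.001 = 999.
Need 2.25ⁿ ≥ 999 ÷ (2376/967) = 35779/88.
2.25⁷ = 4782969/16384 falls short of 35779/88 but 2.25⁸ = 43046721/65536 reaches it, so n = 8.

8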